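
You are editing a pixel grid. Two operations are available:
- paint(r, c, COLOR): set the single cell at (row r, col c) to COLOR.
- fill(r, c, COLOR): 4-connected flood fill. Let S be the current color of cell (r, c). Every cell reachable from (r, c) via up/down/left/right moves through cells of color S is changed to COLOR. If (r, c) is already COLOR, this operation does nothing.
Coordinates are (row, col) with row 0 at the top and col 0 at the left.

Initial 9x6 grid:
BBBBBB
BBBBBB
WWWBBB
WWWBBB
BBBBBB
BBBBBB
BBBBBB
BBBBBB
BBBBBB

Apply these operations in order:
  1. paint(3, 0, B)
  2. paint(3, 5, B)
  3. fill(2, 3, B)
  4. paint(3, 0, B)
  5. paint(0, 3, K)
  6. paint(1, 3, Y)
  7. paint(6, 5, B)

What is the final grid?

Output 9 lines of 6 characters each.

After op 1 paint(3,0,B):
BBBBBB
BBBBBB
WWWBBB
BWWBBB
BBBBBB
BBBBBB
BBBBBB
BBBBBB
BBBBBB
After op 2 paint(3,5,B):
BBBBBB
BBBBBB
WWWBBB
BWWBBB
BBBBBB
BBBBBB
BBBBBB
BBBBBB
BBBBBB
After op 3 fill(2,3,B) [0 cells changed]:
BBBBBB
BBBBBB
WWWBBB
BWWBBB
BBBBBB
BBBBBB
BBBBBB
BBBBBB
BBBBBB
After op 4 paint(3,0,B):
BBBBBB
BBBBBB
WWWBBB
BWWBBB
BBBBBB
BBBBBB
BBBBBB
BBBBBB
BBBBBB
After op 5 paint(0,3,K):
BBBKBB
BBBBBB
WWWBBB
BWWBBB
BBBBBB
BBBBBB
BBBBBB
BBBBBB
BBBBBB
After op 6 paint(1,3,Y):
BBBKBB
BBBYBB
WWWBBB
BWWBBB
BBBBBB
BBBBBB
BBBBBB
BBBBBB
BBBBBB
After op 7 paint(6,5,B):
BBBKBB
BBBYBB
WWWBBB
BWWBBB
BBBBBB
BBBBBB
BBBBBB
BBBBBB
BBBBBB

Answer: BBBKBB
BBBYBB
WWWBBB
BWWBBB
BBBBBB
BBBBBB
BBBBBB
BBBBBB
BBBBBB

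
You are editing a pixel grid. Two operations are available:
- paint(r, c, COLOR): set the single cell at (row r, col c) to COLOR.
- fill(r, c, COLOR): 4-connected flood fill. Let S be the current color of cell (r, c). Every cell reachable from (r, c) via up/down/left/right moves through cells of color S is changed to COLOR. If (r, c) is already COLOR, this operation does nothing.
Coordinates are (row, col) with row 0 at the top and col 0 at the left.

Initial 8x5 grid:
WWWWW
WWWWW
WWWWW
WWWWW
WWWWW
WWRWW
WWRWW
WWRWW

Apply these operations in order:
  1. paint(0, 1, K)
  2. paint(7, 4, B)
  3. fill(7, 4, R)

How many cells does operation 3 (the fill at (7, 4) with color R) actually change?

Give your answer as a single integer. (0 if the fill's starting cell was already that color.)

Answer: 1

Derivation:
After op 1 paint(0,1,K):
WKWWW
WWWWW
WWWWW
WWWWW
WWWWW
WWRWW
WWRWW
WWRWW
After op 2 paint(7,4,B):
WKWWW
WWWWW
WWWWW
WWWWW
WWWWW
WWRWW
WWRWW
WWRWB
After op 3 fill(7,4,R) [1 cells changed]:
WKWWW
WWWWW
WWWWW
WWWWW
WWWWW
WWRWW
WWRWW
WWRWR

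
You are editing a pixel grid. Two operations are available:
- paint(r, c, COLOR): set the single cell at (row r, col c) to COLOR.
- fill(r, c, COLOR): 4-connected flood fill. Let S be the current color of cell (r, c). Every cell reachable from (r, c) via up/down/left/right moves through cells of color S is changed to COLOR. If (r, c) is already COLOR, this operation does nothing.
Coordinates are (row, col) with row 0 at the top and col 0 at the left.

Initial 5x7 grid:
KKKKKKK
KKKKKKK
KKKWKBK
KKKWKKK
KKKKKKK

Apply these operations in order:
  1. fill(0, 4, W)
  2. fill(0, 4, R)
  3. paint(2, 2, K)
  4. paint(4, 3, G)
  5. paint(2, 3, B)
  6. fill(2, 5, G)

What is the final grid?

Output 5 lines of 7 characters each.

After op 1 fill(0,4,W) [32 cells changed]:
WWWWWWW
WWWWWWW
WWWWWBW
WWWWWWW
WWWWWWW
After op 2 fill(0,4,R) [34 cells changed]:
RRRRRRR
RRRRRRR
RRRRRBR
RRRRRRR
RRRRRRR
After op 3 paint(2,2,K):
RRRRRRR
RRRRRRR
RRKRRBR
RRRRRRR
RRRRRRR
After op 4 paint(4,3,G):
RRRRRRR
RRRRRRR
RRKRRBR
RRRRRRR
RRRGRRR
After op 5 paint(2,3,B):
RRRRRRR
RRRRRRR
RRKBRBR
RRRRRRR
RRRGRRR
After op 6 fill(2,5,G) [1 cells changed]:
RRRRRRR
RRRRRRR
RRKBRGR
RRRRRRR
RRRGRRR

Answer: RRRRRRR
RRRRRRR
RRKBRGR
RRRRRRR
RRRGRRR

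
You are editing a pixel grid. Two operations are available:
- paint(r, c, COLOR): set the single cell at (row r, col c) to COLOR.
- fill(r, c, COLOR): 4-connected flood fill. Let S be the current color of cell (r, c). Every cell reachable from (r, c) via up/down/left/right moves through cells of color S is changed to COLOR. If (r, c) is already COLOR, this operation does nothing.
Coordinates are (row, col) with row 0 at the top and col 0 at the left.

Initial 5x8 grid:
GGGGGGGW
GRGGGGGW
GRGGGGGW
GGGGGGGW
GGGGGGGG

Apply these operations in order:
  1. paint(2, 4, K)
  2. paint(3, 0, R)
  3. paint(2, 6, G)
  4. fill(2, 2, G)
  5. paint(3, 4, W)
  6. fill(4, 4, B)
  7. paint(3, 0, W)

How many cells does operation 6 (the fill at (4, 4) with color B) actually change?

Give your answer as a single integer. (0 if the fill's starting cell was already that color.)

Answer: 31

Derivation:
After op 1 paint(2,4,K):
GGGGGGGW
GRGGGGGW
GRGGKGGW
GGGGGGGW
GGGGGGGG
After op 2 paint(3,0,R):
GGGGGGGW
GRGGGGGW
GRGGKGGW
RGGGGGGW
GGGGGGGG
After op 3 paint(2,6,G):
GGGGGGGW
GRGGGGGW
GRGGKGGW
RGGGGGGW
GGGGGGGG
After op 4 fill(2,2,G) [0 cells changed]:
GGGGGGGW
GRGGGGGW
GRGGKGGW
RGGGGGGW
GGGGGGGG
After op 5 paint(3,4,W):
GGGGGGGW
GRGGGGGW
GRGGKGGW
RGGGWGGW
GGGGGGGG
After op 6 fill(4,4,B) [31 cells changed]:
BBBBBBBW
BRBBBBBW
BRBBKBBW
RBBBWBBW
BBBBBBBB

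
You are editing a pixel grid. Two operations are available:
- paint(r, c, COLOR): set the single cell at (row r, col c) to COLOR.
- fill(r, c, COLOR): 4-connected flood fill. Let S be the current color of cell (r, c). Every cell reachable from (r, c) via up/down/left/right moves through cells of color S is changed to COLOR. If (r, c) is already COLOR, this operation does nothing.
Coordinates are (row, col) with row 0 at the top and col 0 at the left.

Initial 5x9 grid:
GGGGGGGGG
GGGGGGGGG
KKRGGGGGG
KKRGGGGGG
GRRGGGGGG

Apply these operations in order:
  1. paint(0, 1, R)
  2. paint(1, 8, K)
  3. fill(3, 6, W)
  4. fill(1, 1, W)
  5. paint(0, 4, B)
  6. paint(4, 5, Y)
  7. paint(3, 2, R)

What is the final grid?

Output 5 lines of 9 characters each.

After op 1 paint(0,1,R):
GRGGGGGGG
GGGGGGGGG
KKRGGGGGG
KKRGGGGGG
GRRGGGGGG
After op 2 paint(1,8,K):
GRGGGGGGG
GGGGGGGGK
KKRGGGGGG
KKRGGGGGG
GRRGGGGGG
After op 3 fill(3,6,W) [34 cells changed]:
WRWWWWWWW
WWWWWWWWK
KKRWWWWWW
KKRWWWWWW
GRRWWWWWW
After op 4 fill(1,1,W) [0 cells changed]:
WRWWWWWWW
WWWWWWWWK
KKRWWWWWW
KKRWWWWWW
GRRWWWWWW
After op 5 paint(0,4,B):
WRWWBWWWW
WWWWWWWWK
KKRWWWWWW
KKRWWWWWW
GRRWWWWWW
After op 6 paint(4,5,Y):
WRWWBWWWW
WWWWWWWWK
KKRWWWWWW
KKRWWWWWW
GRRWWYWWW
After op 7 paint(3,2,R):
WRWWBWWWW
WWWWWWWWK
KKRWWWWWW
KKRWWWWWW
GRRWWYWWW

Answer: WRWWBWWWW
WWWWWWWWK
KKRWWWWWW
KKRWWWWWW
GRRWWYWWW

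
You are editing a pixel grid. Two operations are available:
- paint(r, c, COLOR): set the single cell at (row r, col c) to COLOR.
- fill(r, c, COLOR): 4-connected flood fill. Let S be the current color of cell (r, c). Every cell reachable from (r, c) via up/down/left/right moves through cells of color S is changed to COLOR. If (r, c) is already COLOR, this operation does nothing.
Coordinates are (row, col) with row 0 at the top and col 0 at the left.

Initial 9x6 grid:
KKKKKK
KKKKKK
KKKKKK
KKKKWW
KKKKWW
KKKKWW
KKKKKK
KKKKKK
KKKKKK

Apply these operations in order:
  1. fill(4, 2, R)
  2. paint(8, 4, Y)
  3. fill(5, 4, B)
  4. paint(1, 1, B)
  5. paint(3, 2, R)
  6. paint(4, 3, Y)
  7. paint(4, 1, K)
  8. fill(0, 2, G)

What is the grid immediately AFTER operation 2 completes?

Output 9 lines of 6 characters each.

Answer: RRRRRR
RRRRRR
RRRRRR
RRRRWW
RRRRWW
RRRRWW
RRRRRR
RRRRRR
RRRRYR

Derivation:
After op 1 fill(4,2,R) [48 cells changed]:
RRRRRR
RRRRRR
RRRRRR
RRRRWW
RRRRWW
RRRRWW
RRRRRR
RRRRRR
RRRRRR
After op 2 paint(8,4,Y):
RRRRRR
RRRRRR
RRRRRR
RRRRWW
RRRRWW
RRRRWW
RRRRRR
RRRRRR
RRRRYR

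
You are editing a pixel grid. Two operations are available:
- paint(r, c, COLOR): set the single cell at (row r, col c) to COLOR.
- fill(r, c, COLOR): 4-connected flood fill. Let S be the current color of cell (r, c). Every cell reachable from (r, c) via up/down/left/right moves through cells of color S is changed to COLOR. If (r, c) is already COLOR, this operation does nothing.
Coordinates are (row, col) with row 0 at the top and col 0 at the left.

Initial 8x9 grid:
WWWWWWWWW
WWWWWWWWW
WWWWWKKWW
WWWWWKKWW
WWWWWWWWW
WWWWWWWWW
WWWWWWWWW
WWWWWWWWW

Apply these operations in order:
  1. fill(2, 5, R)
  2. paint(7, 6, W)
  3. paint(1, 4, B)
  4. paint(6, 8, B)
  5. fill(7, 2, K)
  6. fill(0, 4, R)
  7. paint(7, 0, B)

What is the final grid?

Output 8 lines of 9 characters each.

Answer: RRRRRRRRR
RRRRBRRRR
RRRRRRRRR
RRRRRRRRR
RRRRRRRRR
RRRRRRRRR
RRRRRRRRB
BRRRRRRRR

Derivation:
After op 1 fill(2,5,R) [4 cells changed]:
WWWWWWWWW
WWWWWWWWW
WWWWWRRWW
WWWWWRRWW
WWWWWWWWW
WWWWWWWWW
WWWWWWWWW
WWWWWWWWW
After op 2 paint(7,6,W):
WWWWWWWWW
WWWWWWWWW
WWWWWRRWW
WWWWWRRWW
WWWWWWWWW
WWWWWWWWW
WWWWWWWWW
WWWWWWWWW
After op 3 paint(1,4,B):
WWWWWWWWW
WWWWBWWWW
WWWWWRRWW
WWWWWRRWW
WWWWWWWWW
WWWWWWWWW
WWWWWWWWW
WWWWWWWWW
After op 4 paint(6,8,B):
WWWWWWWWW
WWWWBWWWW
WWWWWRRWW
WWWWWRRWW
WWWWWWWWW
WWWWWWWWW
WWWWWWWWB
WWWWWWWWW
After op 5 fill(7,2,K) [66 cells changed]:
KKKKKKKKK
KKKKBKKKK
KKKKKRRKK
KKKKKRRKK
KKKKKKKKK
KKKKKKKKK
KKKKKKKKB
KKKKKKKKK
After op 6 fill(0,4,R) [66 cells changed]:
RRRRRRRRR
RRRRBRRRR
RRRRRRRRR
RRRRRRRRR
RRRRRRRRR
RRRRRRRRR
RRRRRRRRB
RRRRRRRRR
After op 7 paint(7,0,B):
RRRRRRRRR
RRRRBRRRR
RRRRRRRRR
RRRRRRRRR
RRRRRRRRR
RRRRRRRRR
RRRRRRRRB
BRRRRRRRR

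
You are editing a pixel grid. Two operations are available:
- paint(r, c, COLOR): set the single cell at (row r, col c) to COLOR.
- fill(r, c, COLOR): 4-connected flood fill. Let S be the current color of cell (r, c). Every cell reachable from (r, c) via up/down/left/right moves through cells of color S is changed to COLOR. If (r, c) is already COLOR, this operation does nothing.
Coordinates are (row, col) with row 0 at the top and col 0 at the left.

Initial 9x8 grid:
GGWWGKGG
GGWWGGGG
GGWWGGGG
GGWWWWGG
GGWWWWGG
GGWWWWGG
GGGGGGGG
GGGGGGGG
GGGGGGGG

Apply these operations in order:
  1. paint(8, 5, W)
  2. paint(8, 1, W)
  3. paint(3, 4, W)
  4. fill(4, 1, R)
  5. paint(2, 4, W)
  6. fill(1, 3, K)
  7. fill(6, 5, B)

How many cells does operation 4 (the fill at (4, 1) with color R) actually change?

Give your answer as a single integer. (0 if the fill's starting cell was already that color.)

After op 1 paint(8,5,W):
GGWWGKGG
GGWWGGGG
GGWWGGGG
GGWWWWGG
GGWWWWGG
GGWWWWGG
GGGGGGGG
GGGGGGGG
GGGGGWGG
After op 2 paint(8,1,W):
GGWWGKGG
GGWWGGGG
GGWWGGGG
GGWWWWGG
GGWWWWGG
GGWWWWGG
GGGGGGGG
GGGGGGGG
GWGGGWGG
After op 3 paint(3,4,W):
GGWWGKGG
GGWWGGGG
GGWWGGGG
GGWWWWGG
GGWWWWGG
GGWWWWGG
GGGGGGGG
GGGGGGGG
GWGGGWGG
After op 4 fill(4,1,R) [51 cells changed]:
RRWWRKRR
RRWWRRRR
RRWWRRRR
RRWWWWRR
RRWWWWRR
RRWWWWRR
RRRRRRRR
RRRRRRRR
RWRRRWRR

Answer: 51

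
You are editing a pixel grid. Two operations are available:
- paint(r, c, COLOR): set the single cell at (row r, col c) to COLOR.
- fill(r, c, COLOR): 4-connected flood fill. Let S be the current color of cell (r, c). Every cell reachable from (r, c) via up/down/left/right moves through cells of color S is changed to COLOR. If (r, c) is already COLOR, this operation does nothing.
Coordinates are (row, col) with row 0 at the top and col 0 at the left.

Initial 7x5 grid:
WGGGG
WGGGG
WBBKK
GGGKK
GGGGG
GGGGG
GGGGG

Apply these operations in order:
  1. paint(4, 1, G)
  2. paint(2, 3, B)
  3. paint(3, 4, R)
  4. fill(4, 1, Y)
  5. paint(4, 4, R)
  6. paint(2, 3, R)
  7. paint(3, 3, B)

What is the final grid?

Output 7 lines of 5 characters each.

After op 1 paint(4,1,G):
WGGGG
WGGGG
WBBKK
GGGKK
GGGGG
GGGGG
GGGGG
After op 2 paint(2,3,B):
WGGGG
WGGGG
WBBBK
GGGKK
GGGGG
GGGGG
GGGGG
After op 3 paint(3,4,R):
WGGGG
WGGGG
WBBBK
GGGKR
GGGGG
GGGGG
GGGGG
After op 4 fill(4,1,Y) [18 cells changed]:
WGGGG
WGGGG
WBBBK
YYYKR
YYYYY
YYYYY
YYYYY
After op 5 paint(4,4,R):
WGGGG
WGGGG
WBBBK
YYYKR
YYYYR
YYYYY
YYYYY
After op 6 paint(2,3,R):
WGGGG
WGGGG
WBBRK
YYYKR
YYYYR
YYYYY
YYYYY
After op 7 paint(3,3,B):
WGGGG
WGGGG
WBBRK
YYYBR
YYYYR
YYYYY
YYYYY

Answer: WGGGG
WGGGG
WBBRK
YYYBR
YYYYR
YYYYY
YYYYY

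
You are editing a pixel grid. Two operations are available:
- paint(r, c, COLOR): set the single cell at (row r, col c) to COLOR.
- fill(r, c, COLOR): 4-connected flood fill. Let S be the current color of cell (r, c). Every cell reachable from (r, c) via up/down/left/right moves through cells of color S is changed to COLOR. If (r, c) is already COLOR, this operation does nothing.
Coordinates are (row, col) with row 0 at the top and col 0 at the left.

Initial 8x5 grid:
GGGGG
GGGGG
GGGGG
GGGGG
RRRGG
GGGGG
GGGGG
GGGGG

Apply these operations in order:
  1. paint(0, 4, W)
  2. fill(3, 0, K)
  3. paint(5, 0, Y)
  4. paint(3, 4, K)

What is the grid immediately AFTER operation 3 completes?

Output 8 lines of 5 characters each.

Answer: KKKKW
KKKKK
KKKKK
KKKKK
RRRKK
YKKKK
KKKKK
KKKKK

Derivation:
After op 1 paint(0,4,W):
GGGGW
GGGGG
GGGGG
GGGGG
RRRGG
GGGGG
GGGGG
GGGGG
After op 2 fill(3,0,K) [36 cells changed]:
KKKKW
KKKKK
KKKKK
KKKKK
RRRKK
KKKKK
KKKKK
KKKKK
After op 3 paint(5,0,Y):
KKKKW
KKKKK
KKKKK
KKKKK
RRRKK
YKKKK
KKKKK
KKKKK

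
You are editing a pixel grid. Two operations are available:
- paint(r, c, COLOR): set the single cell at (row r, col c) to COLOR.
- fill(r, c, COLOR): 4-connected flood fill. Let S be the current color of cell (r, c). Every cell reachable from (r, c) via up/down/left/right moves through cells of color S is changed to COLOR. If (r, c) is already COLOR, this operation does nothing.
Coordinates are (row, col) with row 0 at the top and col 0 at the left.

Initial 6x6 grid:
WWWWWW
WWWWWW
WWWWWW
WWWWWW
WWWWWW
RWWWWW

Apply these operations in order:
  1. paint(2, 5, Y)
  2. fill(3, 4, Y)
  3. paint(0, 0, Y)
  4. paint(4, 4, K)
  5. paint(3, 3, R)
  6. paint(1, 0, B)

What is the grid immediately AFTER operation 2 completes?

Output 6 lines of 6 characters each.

Answer: YYYYYY
YYYYYY
YYYYYY
YYYYYY
YYYYYY
RYYYYY

Derivation:
After op 1 paint(2,5,Y):
WWWWWW
WWWWWW
WWWWWY
WWWWWW
WWWWWW
RWWWWW
After op 2 fill(3,4,Y) [34 cells changed]:
YYYYYY
YYYYYY
YYYYYY
YYYYYY
YYYYYY
RYYYYY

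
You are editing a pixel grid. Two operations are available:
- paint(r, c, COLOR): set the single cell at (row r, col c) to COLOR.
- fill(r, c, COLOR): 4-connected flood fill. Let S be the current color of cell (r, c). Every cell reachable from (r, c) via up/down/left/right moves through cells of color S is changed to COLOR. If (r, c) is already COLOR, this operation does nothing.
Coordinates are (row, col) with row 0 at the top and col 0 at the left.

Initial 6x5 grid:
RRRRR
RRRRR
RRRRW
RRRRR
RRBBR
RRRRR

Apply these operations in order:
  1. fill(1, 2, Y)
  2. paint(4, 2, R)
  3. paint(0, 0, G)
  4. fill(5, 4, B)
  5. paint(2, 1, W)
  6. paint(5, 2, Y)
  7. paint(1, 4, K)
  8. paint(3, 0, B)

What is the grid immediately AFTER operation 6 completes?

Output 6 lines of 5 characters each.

Answer: GBBBB
BBBBB
BWBBW
BBBBB
BBRBB
BBYBB

Derivation:
After op 1 fill(1,2,Y) [27 cells changed]:
YYYYY
YYYYY
YYYYW
YYYYY
YYBBY
YYYYY
After op 2 paint(4,2,R):
YYYYY
YYYYY
YYYYW
YYYYY
YYRBY
YYYYY
After op 3 paint(0,0,G):
GYYYY
YYYYY
YYYYW
YYYYY
YYRBY
YYYYY
After op 4 fill(5,4,B) [26 cells changed]:
GBBBB
BBBBB
BBBBW
BBBBB
BBRBB
BBBBB
After op 5 paint(2,1,W):
GBBBB
BBBBB
BWBBW
BBBBB
BBRBB
BBBBB
After op 6 paint(5,2,Y):
GBBBB
BBBBB
BWBBW
BBBBB
BBRBB
BBYBB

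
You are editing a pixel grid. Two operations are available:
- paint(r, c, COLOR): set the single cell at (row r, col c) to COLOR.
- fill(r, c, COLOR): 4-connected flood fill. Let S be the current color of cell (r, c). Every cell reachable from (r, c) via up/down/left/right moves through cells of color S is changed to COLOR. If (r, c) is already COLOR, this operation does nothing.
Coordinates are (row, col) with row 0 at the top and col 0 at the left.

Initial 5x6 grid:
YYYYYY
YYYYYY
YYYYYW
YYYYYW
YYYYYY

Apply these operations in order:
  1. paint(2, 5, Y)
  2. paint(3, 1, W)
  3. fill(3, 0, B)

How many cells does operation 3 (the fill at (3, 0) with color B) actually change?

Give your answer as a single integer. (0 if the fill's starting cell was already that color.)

Answer: 28

Derivation:
After op 1 paint(2,5,Y):
YYYYYY
YYYYYY
YYYYYY
YYYYYW
YYYYYY
After op 2 paint(3,1,W):
YYYYYY
YYYYYY
YYYYYY
YWYYYW
YYYYYY
After op 3 fill(3,0,B) [28 cells changed]:
BBBBBB
BBBBBB
BBBBBB
BWBBBW
BBBBBB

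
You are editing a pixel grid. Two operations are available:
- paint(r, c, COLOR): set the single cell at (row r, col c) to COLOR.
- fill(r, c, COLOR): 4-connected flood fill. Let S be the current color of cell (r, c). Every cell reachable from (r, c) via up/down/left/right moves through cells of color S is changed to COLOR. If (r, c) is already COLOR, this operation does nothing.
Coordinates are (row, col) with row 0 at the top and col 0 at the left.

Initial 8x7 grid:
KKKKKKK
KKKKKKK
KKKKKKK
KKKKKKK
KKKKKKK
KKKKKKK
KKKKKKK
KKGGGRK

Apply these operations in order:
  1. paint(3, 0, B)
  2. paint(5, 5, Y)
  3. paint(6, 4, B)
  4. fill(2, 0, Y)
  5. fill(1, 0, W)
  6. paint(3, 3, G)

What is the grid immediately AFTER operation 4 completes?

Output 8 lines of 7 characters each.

Answer: YYYYYYY
YYYYYYY
YYYYYYY
BYYYYYY
YYYYYYY
YYYYYYY
YYYYBYY
YYGGGRY

Derivation:
After op 1 paint(3,0,B):
KKKKKKK
KKKKKKK
KKKKKKK
BKKKKKK
KKKKKKK
KKKKKKK
KKKKKKK
KKGGGRK
After op 2 paint(5,5,Y):
KKKKKKK
KKKKKKK
KKKKKKK
BKKKKKK
KKKKKKK
KKKKKYK
KKKKKKK
KKGGGRK
After op 3 paint(6,4,B):
KKKKKKK
KKKKKKK
KKKKKKK
BKKKKKK
KKKKKKK
KKKKKYK
KKKKBKK
KKGGGRK
After op 4 fill(2,0,Y) [49 cells changed]:
YYYYYYY
YYYYYYY
YYYYYYY
BYYYYYY
YYYYYYY
YYYYYYY
YYYYBYY
YYGGGRY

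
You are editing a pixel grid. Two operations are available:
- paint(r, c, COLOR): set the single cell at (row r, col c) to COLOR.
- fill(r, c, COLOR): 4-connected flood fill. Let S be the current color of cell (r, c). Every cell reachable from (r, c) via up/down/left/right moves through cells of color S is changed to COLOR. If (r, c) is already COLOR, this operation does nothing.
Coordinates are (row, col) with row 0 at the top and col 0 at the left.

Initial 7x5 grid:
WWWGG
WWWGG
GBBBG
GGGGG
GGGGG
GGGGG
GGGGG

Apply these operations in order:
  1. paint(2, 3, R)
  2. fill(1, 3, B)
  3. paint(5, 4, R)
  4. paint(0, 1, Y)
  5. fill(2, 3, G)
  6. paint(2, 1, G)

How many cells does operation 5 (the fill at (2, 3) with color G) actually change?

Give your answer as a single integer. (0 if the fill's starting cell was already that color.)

After op 1 paint(2,3,R):
WWWGG
WWWGG
GBBRG
GGGGG
GGGGG
GGGGG
GGGGG
After op 2 fill(1,3,B) [26 cells changed]:
WWWBB
WWWBB
BBBRB
BBBBB
BBBBB
BBBBB
BBBBB
After op 3 paint(5,4,R):
WWWBB
WWWBB
BBBRB
BBBBB
BBBBB
BBBBR
BBBBB
After op 4 paint(0,1,Y):
WYWBB
WWWBB
BBBRB
BBBBB
BBBBB
BBBBR
BBBBB
After op 5 fill(2,3,G) [1 cells changed]:
WYWBB
WWWBB
BBBGB
BBBBB
BBBBB
BBBBR
BBBBB

Answer: 1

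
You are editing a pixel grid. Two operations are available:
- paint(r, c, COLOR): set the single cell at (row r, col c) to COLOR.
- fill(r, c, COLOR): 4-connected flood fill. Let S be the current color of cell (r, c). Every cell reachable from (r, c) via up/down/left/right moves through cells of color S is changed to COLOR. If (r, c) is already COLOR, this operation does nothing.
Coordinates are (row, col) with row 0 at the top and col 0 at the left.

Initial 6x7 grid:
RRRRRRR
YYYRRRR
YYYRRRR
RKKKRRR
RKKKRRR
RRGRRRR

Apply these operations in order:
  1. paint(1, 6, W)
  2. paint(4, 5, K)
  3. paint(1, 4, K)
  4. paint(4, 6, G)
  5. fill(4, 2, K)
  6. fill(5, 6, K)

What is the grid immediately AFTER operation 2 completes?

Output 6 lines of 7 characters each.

Answer: RRRRRRR
YYYRRRW
YYYRRRR
RKKKRRR
RKKKRKR
RRGRRRR

Derivation:
After op 1 paint(1,6,W):
RRRRRRR
YYYRRRW
YYYRRRR
RKKKRRR
RKKKRRR
RRGRRRR
After op 2 paint(4,5,K):
RRRRRRR
YYYRRRW
YYYRRRR
RKKKRRR
RKKKRKR
RRGRRRR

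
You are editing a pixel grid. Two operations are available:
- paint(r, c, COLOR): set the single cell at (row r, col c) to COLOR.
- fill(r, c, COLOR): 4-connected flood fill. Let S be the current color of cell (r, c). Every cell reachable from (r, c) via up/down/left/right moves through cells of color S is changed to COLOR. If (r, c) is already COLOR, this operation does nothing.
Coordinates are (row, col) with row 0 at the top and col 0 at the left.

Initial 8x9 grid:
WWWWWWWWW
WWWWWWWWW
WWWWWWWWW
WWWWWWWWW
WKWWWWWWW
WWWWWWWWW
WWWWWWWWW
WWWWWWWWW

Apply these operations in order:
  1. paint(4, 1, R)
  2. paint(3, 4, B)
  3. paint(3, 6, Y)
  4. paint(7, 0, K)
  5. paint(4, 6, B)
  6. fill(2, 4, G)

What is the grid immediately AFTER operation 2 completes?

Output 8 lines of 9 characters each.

After op 1 paint(4,1,R):
WWWWWWWWW
WWWWWWWWW
WWWWWWWWW
WWWWWWWWW
WRWWWWWWW
WWWWWWWWW
WWWWWWWWW
WWWWWWWWW
After op 2 paint(3,4,B):
WWWWWWWWW
WWWWWWWWW
WWWWWWWWW
WWWWBWWWW
WRWWWWWWW
WWWWWWWWW
WWWWWWWWW
WWWWWWWWW

Answer: WWWWWWWWW
WWWWWWWWW
WWWWWWWWW
WWWWBWWWW
WRWWWWWWW
WWWWWWWWW
WWWWWWWWW
WWWWWWWWW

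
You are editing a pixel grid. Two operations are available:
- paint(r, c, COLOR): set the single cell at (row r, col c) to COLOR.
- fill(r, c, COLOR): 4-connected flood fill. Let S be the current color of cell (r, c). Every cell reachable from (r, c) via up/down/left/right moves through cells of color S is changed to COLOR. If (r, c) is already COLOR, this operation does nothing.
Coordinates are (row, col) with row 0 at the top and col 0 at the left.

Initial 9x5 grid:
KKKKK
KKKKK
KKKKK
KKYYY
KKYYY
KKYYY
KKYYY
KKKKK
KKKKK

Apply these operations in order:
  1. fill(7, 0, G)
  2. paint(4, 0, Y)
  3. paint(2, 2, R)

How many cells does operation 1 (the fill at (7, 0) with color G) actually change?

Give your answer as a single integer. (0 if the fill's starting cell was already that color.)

After op 1 fill(7,0,G) [33 cells changed]:
GGGGG
GGGGG
GGGGG
GGYYY
GGYYY
GGYYY
GGYYY
GGGGG
GGGGG

Answer: 33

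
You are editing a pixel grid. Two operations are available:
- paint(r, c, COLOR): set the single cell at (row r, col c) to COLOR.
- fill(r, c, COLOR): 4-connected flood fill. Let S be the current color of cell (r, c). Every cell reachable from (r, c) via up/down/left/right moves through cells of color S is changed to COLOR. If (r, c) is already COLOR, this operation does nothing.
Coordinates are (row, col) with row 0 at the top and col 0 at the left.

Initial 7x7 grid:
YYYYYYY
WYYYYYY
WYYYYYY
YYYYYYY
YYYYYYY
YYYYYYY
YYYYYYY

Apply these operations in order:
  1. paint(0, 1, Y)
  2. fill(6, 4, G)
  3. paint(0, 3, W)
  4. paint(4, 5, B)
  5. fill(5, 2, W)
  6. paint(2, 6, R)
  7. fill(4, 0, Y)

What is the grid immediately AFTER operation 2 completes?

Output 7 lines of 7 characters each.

After op 1 paint(0,1,Y):
YYYYYYY
WYYYYYY
WYYYYYY
YYYYYYY
YYYYYYY
YYYYYYY
YYYYYYY
After op 2 fill(6,4,G) [47 cells changed]:
GGGGGGG
WGGGGGG
WGGGGGG
GGGGGGG
GGGGGGG
GGGGGGG
GGGGGGG

Answer: GGGGGGG
WGGGGGG
WGGGGGG
GGGGGGG
GGGGGGG
GGGGGGG
GGGGGGG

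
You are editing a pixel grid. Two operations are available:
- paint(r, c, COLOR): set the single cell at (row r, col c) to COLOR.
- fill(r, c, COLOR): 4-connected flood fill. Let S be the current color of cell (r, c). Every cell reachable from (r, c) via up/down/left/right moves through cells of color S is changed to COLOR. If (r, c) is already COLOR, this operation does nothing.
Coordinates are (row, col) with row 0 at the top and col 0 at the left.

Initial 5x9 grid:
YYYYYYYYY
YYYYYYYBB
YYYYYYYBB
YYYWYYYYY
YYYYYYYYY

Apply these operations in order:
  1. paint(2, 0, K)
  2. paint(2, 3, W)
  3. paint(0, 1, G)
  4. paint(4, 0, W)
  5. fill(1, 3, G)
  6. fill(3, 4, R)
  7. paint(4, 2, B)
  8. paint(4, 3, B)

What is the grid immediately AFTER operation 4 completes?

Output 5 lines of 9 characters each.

Answer: YGYYYYYYY
YYYYYYYBB
KYYWYYYBB
YYYWYYYYY
WYYYYYYYY

Derivation:
After op 1 paint(2,0,K):
YYYYYYYYY
YYYYYYYBB
KYYYYYYBB
YYYWYYYYY
YYYYYYYYY
After op 2 paint(2,3,W):
YYYYYYYYY
YYYYYYYBB
KYYWYYYBB
YYYWYYYYY
YYYYYYYYY
After op 3 paint(0,1,G):
YGYYYYYYY
YYYYYYYBB
KYYWYYYBB
YYYWYYYYY
YYYYYYYYY
After op 4 paint(4,0,W):
YGYYYYYYY
YYYYYYYBB
KYYWYYYBB
YYYWYYYYY
WYYYYYYYY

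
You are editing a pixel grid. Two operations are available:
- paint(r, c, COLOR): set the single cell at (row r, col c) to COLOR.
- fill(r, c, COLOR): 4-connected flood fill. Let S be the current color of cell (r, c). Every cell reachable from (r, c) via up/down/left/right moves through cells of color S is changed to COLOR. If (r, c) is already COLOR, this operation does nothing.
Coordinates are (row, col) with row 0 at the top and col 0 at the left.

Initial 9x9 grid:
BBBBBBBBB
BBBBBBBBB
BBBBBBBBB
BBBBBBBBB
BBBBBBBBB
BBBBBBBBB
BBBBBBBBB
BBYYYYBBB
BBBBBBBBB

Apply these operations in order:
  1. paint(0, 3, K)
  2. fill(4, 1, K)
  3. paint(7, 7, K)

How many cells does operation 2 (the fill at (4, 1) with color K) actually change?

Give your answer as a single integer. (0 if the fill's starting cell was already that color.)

After op 1 paint(0,3,K):
BBBKBBBBB
BBBBBBBBB
BBBBBBBBB
BBBBBBBBB
BBBBBBBBB
BBBBBBBBB
BBBBBBBBB
BBYYYYBBB
BBBBBBBBB
After op 2 fill(4,1,K) [76 cells changed]:
KKKKKKKKK
KKKKKKKKK
KKKKKKKKK
KKKKKKKKK
KKKKKKKKK
KKKKKKKKK
KKKKKKKKK
KKYYYYKKK
KKKKKKKKK

Answer: 76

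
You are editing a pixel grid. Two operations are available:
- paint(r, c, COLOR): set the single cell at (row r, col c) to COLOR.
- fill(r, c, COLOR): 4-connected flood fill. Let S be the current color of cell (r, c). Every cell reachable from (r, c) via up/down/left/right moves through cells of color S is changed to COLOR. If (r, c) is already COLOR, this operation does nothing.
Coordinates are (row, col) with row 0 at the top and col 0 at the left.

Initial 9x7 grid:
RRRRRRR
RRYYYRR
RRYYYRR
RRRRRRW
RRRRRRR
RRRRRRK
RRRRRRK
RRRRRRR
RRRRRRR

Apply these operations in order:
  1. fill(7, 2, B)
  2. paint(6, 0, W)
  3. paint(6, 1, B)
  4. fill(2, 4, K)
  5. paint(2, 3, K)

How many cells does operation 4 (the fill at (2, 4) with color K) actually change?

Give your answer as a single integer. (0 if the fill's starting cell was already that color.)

After op 1 fill(7,2,B) [54 cells changed]:
BBBBBBB
BBYYYBB
BBYYYBB
BBBBBBW
BBBBBBB
BBBBBBK
BBBBBBK
BBBBBBB
BBBBBBB
After op 2 paint(6,0,W):
BBBBBBB
BBYYYBB
BBYYYBB
BBBBBBW
BBBBBBB
BBBBBBK
WBBBBBK
BBBBBBB
BBBBBBB
After op 3 paint(6,1,B):
BBBBBBB
BBYYYBB
BBYYYBB
BBBBBBW
BBBBBBB
BBBBBBK
WBBBBBK
BBBBBBB
BBBBBBB
After op 4 fill(2,4,K) [6 cells changed]:
BBBBBBB
BBKKKBB
BBKKKBB
BBBBBBW
BBBBBBB
BBBBBBK
WBBBBBK
BBBBBBB
BBBBBBB

Answer: 6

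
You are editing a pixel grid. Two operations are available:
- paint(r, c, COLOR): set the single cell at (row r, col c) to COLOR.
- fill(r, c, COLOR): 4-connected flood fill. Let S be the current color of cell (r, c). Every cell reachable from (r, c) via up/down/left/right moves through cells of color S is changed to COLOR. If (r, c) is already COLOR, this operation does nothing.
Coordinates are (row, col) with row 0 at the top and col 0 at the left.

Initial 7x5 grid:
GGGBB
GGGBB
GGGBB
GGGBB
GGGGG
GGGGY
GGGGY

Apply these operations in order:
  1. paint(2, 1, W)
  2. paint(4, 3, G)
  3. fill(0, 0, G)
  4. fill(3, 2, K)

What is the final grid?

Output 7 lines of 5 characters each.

Answer: KKKBB
KKKBB
KWKBB
KKKBB
KKKKK
KKKKY
KKKKY

Derivation:
After op 1 paint(2,1,W):
GGGBB
GGGBB
GWGBB
GGGBB
GGGGG
GGGGY
GGGGY
After op 2 paint(4,3,G):
GGGBB
GGGBB
GWGBB
GGGBB
GGGGG
GGGGY
GGGGY
After op 3 fill(0,0,G) [0 cells changed]:
GGGBB
GGGBB
GWGBB
GGGBB
GGGGG
GGGGY
GGGGY
After op 4 fill(3,2,K) [24 cells changed]:
KKKBB
KKKBB
KWKBB
KKKBB
KKKKK
KKKKY
KKKKY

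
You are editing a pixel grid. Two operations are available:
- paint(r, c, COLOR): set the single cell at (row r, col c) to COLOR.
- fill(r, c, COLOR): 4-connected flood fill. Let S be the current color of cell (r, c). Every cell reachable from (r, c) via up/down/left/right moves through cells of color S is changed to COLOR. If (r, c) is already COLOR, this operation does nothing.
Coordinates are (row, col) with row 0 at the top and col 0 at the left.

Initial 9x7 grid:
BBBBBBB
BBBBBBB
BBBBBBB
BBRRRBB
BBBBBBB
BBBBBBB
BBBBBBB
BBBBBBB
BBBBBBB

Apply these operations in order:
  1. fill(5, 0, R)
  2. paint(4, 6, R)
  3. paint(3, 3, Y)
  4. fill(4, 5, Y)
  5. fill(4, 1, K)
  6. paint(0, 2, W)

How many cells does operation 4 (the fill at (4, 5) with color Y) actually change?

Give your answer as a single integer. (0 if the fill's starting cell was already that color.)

After op 1 fill(5,0,R) [60 cells changed]:
RRRRRRR
RRRRRRR
RRRRRRR
RRRRRRR
RRRRRRR
RRRRRRR
RRRRRRR
RRRRRRR
RRRRRRR
After op 2 paint(4,6,R):
RRRRRRR
RRRRRRR
RRRRRRR
RRRRRRR
RRRRRRR
RRRRRRR
RRRRRRR
RRRRRRR
RRRRRRR
After op 3 paint(3,3,Y):
RRRRRRR
RRRRRRR
RRRRRRR
RRRYRRR
RRRRRRR
RRRRRRR
RRRRRRR
RRRRRRR
RRRRRRR
After op 4 fill(4,5,Y) [62 cells changed]:
YYYYYYY
YYYYYYY
YYYYYYY
YYYYYYY
YYYYYYY
YYYYYYY
YYYYYYY
YYYYYYY
YYYYYYY

Answer: 62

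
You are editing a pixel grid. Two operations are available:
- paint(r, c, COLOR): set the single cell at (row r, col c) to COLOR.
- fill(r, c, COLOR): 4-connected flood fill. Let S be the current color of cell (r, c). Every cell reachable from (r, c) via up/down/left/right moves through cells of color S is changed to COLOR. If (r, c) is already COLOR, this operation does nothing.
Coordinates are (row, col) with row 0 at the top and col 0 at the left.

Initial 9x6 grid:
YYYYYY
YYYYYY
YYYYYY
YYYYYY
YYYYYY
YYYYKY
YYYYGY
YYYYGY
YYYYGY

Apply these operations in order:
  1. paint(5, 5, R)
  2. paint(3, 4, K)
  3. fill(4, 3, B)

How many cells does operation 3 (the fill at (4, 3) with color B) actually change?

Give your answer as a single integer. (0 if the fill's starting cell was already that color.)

Answer: 45

Derivation:
After op 1 paint(5,5,R):
YYYYYY
YYYYYY
YYYYYY
YYYYYY
YYYYYY
YYYYKR
YYYYGY
YYYYGY
YYYYGY
After op 2 paint(3,4,K):
YYYYYY
YYYYYY
YYYYYY
YYYYKY
YYYYYY
YYYYKR
YYYYGY
YYYYGY
YYYYGY
After op 3 fill(4,3,B) [45 cells changed]:
BBBBBB
BBBBBB
BBBBBB
BBBBKB
BBBBBB
BBBBKR
BBBBGY
BBBBGY
BBBBGY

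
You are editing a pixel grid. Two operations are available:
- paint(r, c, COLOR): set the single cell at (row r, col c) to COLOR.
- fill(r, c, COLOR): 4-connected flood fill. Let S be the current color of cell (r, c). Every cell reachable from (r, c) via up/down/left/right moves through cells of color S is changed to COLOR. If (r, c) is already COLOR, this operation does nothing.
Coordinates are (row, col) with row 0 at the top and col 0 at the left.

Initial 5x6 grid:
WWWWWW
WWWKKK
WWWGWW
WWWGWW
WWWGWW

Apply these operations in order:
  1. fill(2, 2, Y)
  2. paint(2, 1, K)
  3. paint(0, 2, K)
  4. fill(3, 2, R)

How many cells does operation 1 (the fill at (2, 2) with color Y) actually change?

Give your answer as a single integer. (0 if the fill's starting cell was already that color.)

Answer: 18

Derivation:
After op 1 fill(2,2,Y) [18 cells changed]:
YYYYYY
YYYKKK
YYYGWW
YYYGWW
YYYGWW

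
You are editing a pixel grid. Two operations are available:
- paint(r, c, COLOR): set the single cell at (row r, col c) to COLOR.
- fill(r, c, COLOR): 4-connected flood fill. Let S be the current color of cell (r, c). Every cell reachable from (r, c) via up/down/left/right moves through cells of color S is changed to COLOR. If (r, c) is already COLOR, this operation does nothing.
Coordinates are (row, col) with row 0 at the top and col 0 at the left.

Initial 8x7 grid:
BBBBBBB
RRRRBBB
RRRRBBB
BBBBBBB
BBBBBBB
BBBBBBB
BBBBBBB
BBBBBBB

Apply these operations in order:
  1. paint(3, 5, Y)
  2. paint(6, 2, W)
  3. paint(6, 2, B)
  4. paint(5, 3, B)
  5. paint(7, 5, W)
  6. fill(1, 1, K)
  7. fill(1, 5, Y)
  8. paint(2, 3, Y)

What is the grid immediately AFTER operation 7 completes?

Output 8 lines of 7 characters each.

Answer: YYYYYYY
KKKKYYY
KKKKYYY
YYYYYYY
YYYYYYY
YYYYYYY
YYYYYYY
YYYYYWY

Derivation:
After op 1 paint(3,5,Y):
BBBBBBB
RRRRBBB
RRRRBBB
BBBBBYB
BBBBBBB
BBBBBBB
BBBBBBB
BBBBBBB
After op 2 paint(6,2,W):
BBBBBBB
RRRRBBB
RRRRBBB
BBBBBYB
BBBBBBB
BBBBBBB
BBWBBBB
BBBBBBB
After op 3 paint(6,2,B):
BBBBBBB
RRRRBBB
RRRRBBB
BBBBBYB
BBBBBBB
BBBBBBB
BBBBBBB
BBBBBBB
After op 4 paint(5,3,B):
BBBBBBB
RRRRBBB
RRRRBBB
BBBBBYB
BBBBBBB
BBBBBBB
BBBBBBB
BBBBBBB
After op 5 paint(7,5,W):
BBBBBBB
RRRRBBB
RRRRBBB
BBBBBYB
BBBBBBB
BBBBBBB
BBBBBBB
BBBBBWB
After op 6 fill(1,1,K) [8 cells changed]:
BBBBBBB
KKKKBBB
KKKKBBB
BBBBBYB
BBBBBBB
BBBBBBB
BBBBBBB
BBBBBWB
After op 7 fill(1,5,Y) [46 cells changed]:
YYYYYYY
KKKKYYY
KKKKYYY
YYYYYYY
YYYYYYY
YYYYYYY
YYYYYYY
YYYYYWY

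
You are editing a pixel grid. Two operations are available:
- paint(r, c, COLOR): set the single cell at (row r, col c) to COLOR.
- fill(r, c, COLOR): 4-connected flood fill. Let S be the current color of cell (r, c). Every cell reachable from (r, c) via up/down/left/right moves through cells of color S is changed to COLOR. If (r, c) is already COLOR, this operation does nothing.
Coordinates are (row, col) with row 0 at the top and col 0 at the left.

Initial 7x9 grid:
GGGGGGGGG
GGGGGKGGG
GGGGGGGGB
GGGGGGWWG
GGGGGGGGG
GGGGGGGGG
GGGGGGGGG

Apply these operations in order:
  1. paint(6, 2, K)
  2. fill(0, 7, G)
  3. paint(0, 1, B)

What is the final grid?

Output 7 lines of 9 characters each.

Answer: GBGGGGGGG
GGGGGKGGG
GGGGGGGGB
GGGGGGWWG
GGGGGGGGG
GGGGGGGGG
GGKGGGGGG

Derivation:
After op 1 paint(6,2,K):
GGGGGGGGG
GGGGGKGGG
GGGGGGGGB
GGGGGGWWG
GGGGGGGGG
GGGGGGGGG
GGKGGGGGG
After op 2 fill(0,7,G) [0 cells changed]:
GGGGGGGGG
GGGGGKGGG
GGGGGGGGB
GGGGGGWWG
GGGGGGGGG
GGGGGGGGG
GGKGGGGGG
After op 3 paint(0,1,B):
GBGGGGGGG
GGGGGKGGG
GGGGGGGGB
GGGGGGWWG
GGGGGGGGG
GGGGGGGGG
GGKGGGGGG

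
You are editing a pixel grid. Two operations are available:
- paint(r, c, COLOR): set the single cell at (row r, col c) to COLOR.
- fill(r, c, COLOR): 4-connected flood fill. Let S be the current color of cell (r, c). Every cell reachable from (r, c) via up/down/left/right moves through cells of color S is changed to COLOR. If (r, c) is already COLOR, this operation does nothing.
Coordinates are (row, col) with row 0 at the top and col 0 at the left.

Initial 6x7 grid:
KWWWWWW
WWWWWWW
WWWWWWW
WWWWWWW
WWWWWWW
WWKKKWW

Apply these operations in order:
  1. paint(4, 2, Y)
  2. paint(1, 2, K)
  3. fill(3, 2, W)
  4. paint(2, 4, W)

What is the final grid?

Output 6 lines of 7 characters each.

Answer: KWWWWWW
WWKWWWW
WWWWWWW
WWWWWWW
WWYWWWW
WWKKKWW

Derivation:
After op 1 paint(4,2,Y):
KWWWWWW
WWWWWWW
WWWWWWW
WWWWWWW
WWYWWWW
WWKKKWW
After op 2 paint(1,2,K):
KWWWWWW
WWKWWWW
WWWWWWW
WWWWWWW
WWYWWWW
WWKKKWW
After op 3 fill(3,2,W) [0 cells changed]:
KWWWWWW
WWKWWWW
WWWWWWW
WWWWWWW
WWYWWWW
WWKKKWW
After op 4 paint(2,4,W):
KWWWWWW
WWKWWWW
WWWWWWW
WWWWWWW
WWYWWWW
WWKKKWW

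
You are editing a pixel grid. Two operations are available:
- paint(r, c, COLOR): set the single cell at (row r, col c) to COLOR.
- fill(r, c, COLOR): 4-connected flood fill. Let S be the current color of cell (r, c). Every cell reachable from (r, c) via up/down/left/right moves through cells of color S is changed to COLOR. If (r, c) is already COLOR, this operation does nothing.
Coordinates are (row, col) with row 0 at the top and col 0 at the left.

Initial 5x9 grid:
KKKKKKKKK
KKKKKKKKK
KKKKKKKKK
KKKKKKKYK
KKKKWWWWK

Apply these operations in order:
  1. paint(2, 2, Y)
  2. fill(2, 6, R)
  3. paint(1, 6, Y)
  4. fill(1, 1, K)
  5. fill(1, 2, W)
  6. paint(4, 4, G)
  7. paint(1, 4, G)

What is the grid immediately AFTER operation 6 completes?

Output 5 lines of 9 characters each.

Answer: WWWWWWWWW
WWWWWWYWW
WWYWWWWWW
WWWWWWWYW
WWWWGWWWW

Derivation:
After op 1 paint(2,2,Y):
KKKKKKKKK
KKKKKKKKK
KKYKKKKKK
KKKKKKKYK
KKKKWWWWK
After op 2 fill(2,6,R) [39 cells changed]:
RRRRRRRRR
RRRRRRRRR
RRYRRRRRR
RRRRRRRYR
RRRRWWWWR
After op 3 paint(1,6,Y):
RRRRRRRRR
RRRRRRYRR
RRYRRRRRR
RRRRRRRYR
RRRRWWWWR
After op 4 fill(1,1,K) [38 cells changed]:
KKKKKKKKK
KKKKKKYKK
KKYKKKKKK
KKKKKKKYK
KKKKWWWWK
After op 5 fill(1,2,W) [38 cells changed]:
WWWWWWWWW
WWWWWWYWW
WWYWWWWWW
WWWWWWWYW
WWWWWWWWW
After op 6 paint(4,4,G):
WWWWWWWWW
WWWWWWYWW
WWYWWWWWW
WWWWWWWYW
WWWWGWWWW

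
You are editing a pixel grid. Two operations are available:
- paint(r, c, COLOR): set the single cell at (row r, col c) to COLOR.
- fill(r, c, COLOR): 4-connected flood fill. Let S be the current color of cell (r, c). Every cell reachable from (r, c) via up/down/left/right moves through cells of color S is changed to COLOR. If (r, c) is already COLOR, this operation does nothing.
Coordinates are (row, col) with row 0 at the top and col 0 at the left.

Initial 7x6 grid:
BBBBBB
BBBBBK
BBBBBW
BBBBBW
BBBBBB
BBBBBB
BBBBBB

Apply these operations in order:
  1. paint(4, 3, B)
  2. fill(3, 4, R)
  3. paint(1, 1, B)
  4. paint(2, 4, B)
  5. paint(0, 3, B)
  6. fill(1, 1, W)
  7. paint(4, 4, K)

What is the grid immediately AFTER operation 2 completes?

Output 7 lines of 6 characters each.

Answer: RRRRRR
RRRRRK
RRRRRW
RRRRRW
RRRRRR
RRRRRR
RRRRRR

Derivation:
After op 1 paint(4,3,B):
BBBBBB
BBBBBK
BBBBBW
BBBBBW
BBBBBB
BBBBBB
BBBBBB
After op 2 fill(3,4,R) [39 cells changed]:
RRRRRR
RRRRRK
RRRRRW
RRRRRW
RRRRRR
RRRRRR
RRRRRR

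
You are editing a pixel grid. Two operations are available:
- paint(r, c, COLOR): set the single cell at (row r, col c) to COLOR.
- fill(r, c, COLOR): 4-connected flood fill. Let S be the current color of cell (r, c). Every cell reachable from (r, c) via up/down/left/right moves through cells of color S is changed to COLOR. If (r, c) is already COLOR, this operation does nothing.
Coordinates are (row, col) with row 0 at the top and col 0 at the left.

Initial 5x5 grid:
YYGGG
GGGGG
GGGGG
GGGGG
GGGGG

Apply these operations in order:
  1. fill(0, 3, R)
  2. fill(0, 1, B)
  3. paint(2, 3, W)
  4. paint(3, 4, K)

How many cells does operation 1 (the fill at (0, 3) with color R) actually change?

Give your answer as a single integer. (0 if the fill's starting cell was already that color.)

After op 1 fill(0,3,R) [23 cells changed]:
YYRRR
RRRRR
RRRRR
RRRRR
RRRRR

Answer: 23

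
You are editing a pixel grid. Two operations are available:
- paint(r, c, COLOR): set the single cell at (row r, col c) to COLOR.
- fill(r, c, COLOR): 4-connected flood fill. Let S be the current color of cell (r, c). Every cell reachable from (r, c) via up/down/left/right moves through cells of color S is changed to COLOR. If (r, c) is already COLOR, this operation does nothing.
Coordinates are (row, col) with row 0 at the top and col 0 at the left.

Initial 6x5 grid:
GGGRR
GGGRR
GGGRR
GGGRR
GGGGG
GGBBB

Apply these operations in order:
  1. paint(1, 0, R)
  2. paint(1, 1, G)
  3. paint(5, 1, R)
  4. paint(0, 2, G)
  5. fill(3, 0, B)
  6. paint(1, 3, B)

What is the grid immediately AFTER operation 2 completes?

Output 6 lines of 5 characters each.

Answer: GGGRR
RGGRR
GGGRR
GGGRR
GGGGG
GGBBB

Derivation:
After op 1 paint(1,0,R):
GGGRR
RGGRR
GGGRR
GGGRR
GGGGG
GGBBB
After op 2 paint(1,1,G):
GGGRR
RGGRR
GGGRR
GGGRR
GGGGG
GGBBB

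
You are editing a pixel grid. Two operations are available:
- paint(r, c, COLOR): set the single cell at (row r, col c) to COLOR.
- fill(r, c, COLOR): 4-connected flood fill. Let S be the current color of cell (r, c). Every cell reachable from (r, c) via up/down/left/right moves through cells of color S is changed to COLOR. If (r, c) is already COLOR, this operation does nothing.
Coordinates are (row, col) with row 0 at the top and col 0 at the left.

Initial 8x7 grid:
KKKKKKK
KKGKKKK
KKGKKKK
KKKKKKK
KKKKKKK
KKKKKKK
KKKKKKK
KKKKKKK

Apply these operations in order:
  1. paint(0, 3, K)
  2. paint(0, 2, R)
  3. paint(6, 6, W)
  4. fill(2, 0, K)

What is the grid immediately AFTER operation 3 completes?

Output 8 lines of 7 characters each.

After op 1 paint(0,3,K):
KKKKKKK
KKGKKKK
KKGKKKK
KKKKKKK
KKKKKKK
KKKKKKK
KKKKKKK
KKKKKKK
After op 2 paint(0,2,R):
KKRKKKK
KKGKKKK
KKGKKKK
KKKKKKK
KKKKKKK
KKKKKKK
KKKKKKK
KKKKKKK
After op 3 paint(6,6,W):
KKRKKKK
KKGKKKK
KKGKKKK
KKKKKKK
KKKKKKK
KKKKKKK
KKKKKKW
KKKKKKK

Answer: KKRKKKK
KKGKKKK
KKGKKKK
KKKKKKK
KKKKKKK
KKKKKKK
KKKKKKW
KKKKKKK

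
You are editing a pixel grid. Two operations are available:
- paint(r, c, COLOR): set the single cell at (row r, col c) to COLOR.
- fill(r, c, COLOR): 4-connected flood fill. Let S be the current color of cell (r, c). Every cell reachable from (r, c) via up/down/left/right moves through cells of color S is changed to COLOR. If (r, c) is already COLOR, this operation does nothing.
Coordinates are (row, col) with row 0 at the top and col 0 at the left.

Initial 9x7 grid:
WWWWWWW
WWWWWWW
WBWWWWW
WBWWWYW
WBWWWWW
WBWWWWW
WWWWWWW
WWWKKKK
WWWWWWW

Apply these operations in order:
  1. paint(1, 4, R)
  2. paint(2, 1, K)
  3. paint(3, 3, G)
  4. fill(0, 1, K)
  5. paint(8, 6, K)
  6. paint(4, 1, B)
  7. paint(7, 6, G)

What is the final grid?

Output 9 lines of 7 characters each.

Answer: KKKKKKK
KKKKRKK
KKKKKKK
KBKGKYK
KBKKKKK
KBKKKKK
KKKKKKK
KKKKKKG
KKKKKKK

Derivation:
After op 1 paint(1,4,R):
WWWWWWW
WWWWRWW
WBWWWWW
WBWWWYW
WBWWWWW
WBWWWWW
WWWWWWW
WWWKKKK
WWWWWWW
After op 2 paint(2,1,K):
WWWWWWW
WWWWRWW
WKWWWWW
WBWWWYW
WBWWWWW
WBWWWWW
WWWWWWW
WWWKKKK
WWWWWWW
After op 3 paint(3,3,G):
WWWWWWW
WWWWRWW
WKWWWWW
WBWGWYW
WBWWWWW
WBWWWWW
WWWWWWW
WWWKKKK
WWWWWWW
After op 4 fill(0,1,K) [52 cells changed]:
KKKKKKK
KKKKRKK
KKKKKKK
KBKGKYK
KBKKKKK
KBKKKKK
KKKKKKK
KKKKKKK
KKKKKKK
After op 5 paint(8,6,K):
KKKKKKK
KKKKRKK
KKKKKKK
KBKGKYK
KBKKKKK
KBKKKKK
KKKKKKK
KKKKKKK
KKKKKKK
After op 6 paint(4,1,B):
KKKKKKK
KKKKRKK
KKKKKKK
KBKGKYK
KBKKKKK
KBKKKKK
KKKKKKK
KKKKKKK
KKKKKKK
After op 7 paint(7,6,G):
KKKKKKK
KKKKRKK
KKKKKKK
KBKGKYK
KBKKKKK
KBKKKKK
KKKKKKK
KKKKKKG
KKKKKKK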